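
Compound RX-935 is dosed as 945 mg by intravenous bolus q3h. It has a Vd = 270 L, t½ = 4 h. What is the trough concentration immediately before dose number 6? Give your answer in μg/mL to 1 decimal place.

4.8 μg/mL

f = (1/2)^(τ/t½) = (1/2)^(3/4) ≈ 0.5946.
C₀ = D/Vd = 945/270 ≈ 3.500 μg/mL.
Before the 6th dose, 5 doses have been given. Superposition: Cmin = C₀·(f + f² + … + f^5).
≈ 3.500 × (0.5946 + 0.3535 + 0.2102 + 0.1250 + 0.0743) ≈ 3.500 × 1.3576 ≈ 4.752 μg/mL.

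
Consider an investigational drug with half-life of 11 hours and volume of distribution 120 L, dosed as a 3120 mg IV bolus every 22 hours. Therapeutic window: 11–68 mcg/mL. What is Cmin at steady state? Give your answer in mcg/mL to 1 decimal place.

8.7 mcg/mL

The dosing interval is 2 half-lives, so f = 2^(−2) = 0.25.
At steady state, R = 1/(1 − 0.25) = 4/3.
Single-dose peak C₀ = D/Vd = 3120/120 = 26 mcg/mL.
Steady-state peak Cmax,ss = C₀·R = 26 × 4/3 ≈ 34.667 mcg/mL.
Steady-state trough Cmin,ss = Cmax,ss·f ≈ 34.667 × 0.25 ≈ 8.667 mcg/mL.
Trough 8.7 mcg/mL vs MEC 11 mcg/mL: subtherapeutic.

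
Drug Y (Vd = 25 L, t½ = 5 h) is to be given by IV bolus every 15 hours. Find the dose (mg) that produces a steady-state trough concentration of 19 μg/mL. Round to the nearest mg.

3325 mg

τ/t½ = 15/5 ≈ 3, so f = (1/2)^(15/5) ≈ 0.125000.
Cmin,ss = (D/Vd)·f/(1−f), so D = Cmin,ss·Vd·(1−f)/f.
D = 19 × 25 × (1−f)/f ≈ 19 × 25 × 7.00000 ≈ 3325.00 mg.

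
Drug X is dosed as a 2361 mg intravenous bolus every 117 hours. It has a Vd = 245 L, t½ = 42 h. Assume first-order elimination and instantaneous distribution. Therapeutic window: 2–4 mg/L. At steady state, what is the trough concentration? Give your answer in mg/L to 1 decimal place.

τ/t½ = 117/42 ≈ 2.7857, so fraction remaining f = (1/2)^(117/42) ≈ 0.1450.
At steady state, accumulation factor R = 1/(1 − e^(−kτ)) ≈ 1.1696.
Single-dose peak C₀ = D/Vd = 2361/245 ≈ 9.637 mg/L.
Steady-state peak Cmax,ss = C₀·R ≈ 9.637 × 1.1696 ≈ 11.271 mg/L.
One interval later, Cmin,ss = Cmax,ss·e^(−kτ) ≈ 11.271 × 0.1450 ≈ 1.634 mg/L.
Trough 1.6 mg/L vs MEC 2 mg/L: subtherapeutic.

1.6 mg/L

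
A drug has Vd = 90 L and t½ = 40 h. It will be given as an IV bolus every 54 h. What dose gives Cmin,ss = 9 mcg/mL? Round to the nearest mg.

1255 mg

τ/t½ = 54/40 ≈ 1.35, so f = (1/2)^(54/40) ≈ 0.392292.
Cmin,ss = (D/Vd)·f/(1−f), so D = Cmin,ss·Vd·(1−f)/f.
D = 9 × 90 × (1−f)/f ≈ 9 × 90 × 1.54912 ≈ 1254.79 mg.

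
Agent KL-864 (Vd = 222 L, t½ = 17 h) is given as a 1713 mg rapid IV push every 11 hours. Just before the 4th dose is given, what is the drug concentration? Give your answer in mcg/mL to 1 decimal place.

f = (1/2)^(τ/t½) = (1/2)^(11/17) ≈ 0.6386.
C₀ = D/Vd = 1713/222 ≈ 7.716 mcg/mL.
Before the 4th dose, 3 doses have been given. Superposition: Cmin = C₀·(f + f² + … + f^3).
≈ 7.716 × (0.6386 + 0.4078 + 0.2604) ≈ 7.716 × 1.3068 ≈ 10.083 mcg/mL.

10.1 mcg/mL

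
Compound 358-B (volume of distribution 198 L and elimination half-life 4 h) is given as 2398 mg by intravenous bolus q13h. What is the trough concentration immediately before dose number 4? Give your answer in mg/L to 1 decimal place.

1.4 mg/L

f = (1/2)^(τ/t½) = (1/2)^(13/4) ≈ 0.1051.
C₀ = D/Vd = 2398/198 ≈ 12.111 mg/L.
Before the 4th dose, 3 doses have been given. Superposition: Cmin = C₀·(f + f² + … + f^3).
≈ 12.111 × (0.1051 + 0.0110 + 0.0012) ≈ 12.111 × 0.1173 ≈ 1.421 mg/L.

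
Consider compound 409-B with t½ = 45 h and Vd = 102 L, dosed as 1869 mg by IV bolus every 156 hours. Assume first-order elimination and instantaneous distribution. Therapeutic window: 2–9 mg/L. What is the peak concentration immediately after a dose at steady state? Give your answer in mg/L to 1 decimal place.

k = ln2/t½ = ln2/45 ≈ 0.015403 h⁻¹; fraction remaining f = e^(−kτ) = e^(−0.015403×156) ≈ 0.0905.
Accumulation ratio R = 1/(1 − f) ≈ 1/0.9095 ≈ 1.0995.
Each bolus raises the concentration by D/Vd = 1869/102 ≈ 18.324 mg/L.
Steady-state peak Cmax,ss = C₀·R ≈ 18.324 × 1.0995 ≈ 20.147 mg/L.
Peak 20.1 mg/L vs MTC 9 mg/L: exceeds toxic threshold.

20.1 mg/L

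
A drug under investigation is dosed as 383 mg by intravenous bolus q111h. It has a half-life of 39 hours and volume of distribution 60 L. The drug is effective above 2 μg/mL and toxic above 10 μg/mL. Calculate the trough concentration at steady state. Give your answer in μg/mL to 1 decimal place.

k = ln2/t½ = ln2/39 ≈ 0.017773 h⁻¹; fraction remaining f = e^(−kτ) = e^(−0.017773×111) ≈ 0.1391.
At steady state, accumulation factor R = 1/(1 − e^(−kτ)) ≈ 1.1616.
Single-dose peak C₀ = D/Vd = 383/60 ≈ 6.383 μg/mL.
Cmax,ss = C₀/(1 − f) ≈ 6.383/0.8609 ≈ 7.414 μg/mL.
One interval later, Cmin,ss = Cmax,ss·e^(−kτ) ≈ 7.414 × 0.1391 ≈ 1.031 μg/mL.
Trough 1.0 μg/mL vs MEC 2 μg/mL: subtherapeutic.

1.0 μg/mL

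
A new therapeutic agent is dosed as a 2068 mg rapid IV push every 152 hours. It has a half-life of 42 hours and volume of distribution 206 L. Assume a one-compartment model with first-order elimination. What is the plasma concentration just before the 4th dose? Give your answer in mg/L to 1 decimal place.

0.9 mg/L

f = (1/2)^(τ/t½) = (1/2)^(152/42) ≈ 0.0814.
C₀ = D/Vd = 2068/206 ≈ 10.039 mg/L.
Before the 4th dose, 3 doses have been given. Superposition: Cmin = C₀·(f + f² + … + f^3).
≈ 10.039 × (0.0814 + 0.0066 + 0.0005) ≈ 10.039 × 0.0885 ≈ 0.888 mg/L.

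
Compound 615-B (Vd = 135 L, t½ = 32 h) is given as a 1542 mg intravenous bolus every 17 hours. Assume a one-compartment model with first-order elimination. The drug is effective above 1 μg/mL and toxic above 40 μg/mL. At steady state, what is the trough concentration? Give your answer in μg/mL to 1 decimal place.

25.7 μg/mL

τ/t½ = 17/32 ≈ 0.53125, so fraction remaining f = (1/2)^(17/32) ≈ 0.6920.
Single-dose peak C₀ = D/Vd = 1542/135 ≈ 11.422 μg/mL.
Steady-state trough Cmin,ss = C₀·f/(1−f) ≈ 11.422 × 0.6920/0.3080 ≈ 25.662 μg/mL.
Trough 25.7 μg/mL vs MEC 1 μg/mL: adequate.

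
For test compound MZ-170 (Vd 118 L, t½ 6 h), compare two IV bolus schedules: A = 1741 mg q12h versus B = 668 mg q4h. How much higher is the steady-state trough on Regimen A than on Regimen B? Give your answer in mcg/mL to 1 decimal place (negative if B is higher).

Regimen A: f = (1/2)^(12/6) ≈ 0.2500; Cmin,ss = (1741/118)·f/(1−f) ≈ 4.918 mcg/mL.
Regimen B: f = (1/2)^(4/6) ≈ 0.6300; Cmin,ss = (668/118)·f/(1−f) ≈ 9.639 mcg/mL.
Difference ≈ 4.918 − 9.639 ≈ -4.721 mcg/mL.

-4.7 mcg/mL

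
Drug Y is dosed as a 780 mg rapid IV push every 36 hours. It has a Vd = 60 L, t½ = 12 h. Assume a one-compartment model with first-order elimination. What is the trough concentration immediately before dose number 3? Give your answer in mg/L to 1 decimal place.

f = (1/2)^(τ/t½) = (1/2)^(36/12) ≈ 0.1250.
C₀ = D/Vd = 780/60 ≈ 13.000 mg/L.
Before the 3rd dose, 2 doses have been given. Superposition: Cmin = C₀·(f + f²).
≈ 13.000 × (0.1250 + 0.0156) ≈ 13.000 × 0.1406 ≈ 1.828 mg/L.

1.8 mg/L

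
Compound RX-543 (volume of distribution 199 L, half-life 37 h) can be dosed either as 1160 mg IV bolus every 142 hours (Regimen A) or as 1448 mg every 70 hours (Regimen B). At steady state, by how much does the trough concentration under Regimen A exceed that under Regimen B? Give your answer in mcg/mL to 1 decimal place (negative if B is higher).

-2.2 mcg/mL

Regimen A: f = (1/2)^(142/37) ≈ 0.0699; Cmin,ss = (1160/199)·f/(1−f) ≈ 0.438 mcg/mL.
Regimen B: f = (1/2)^(70/37) ≈ 0.2695; Cmin,ss = (1448/199)·f/(1−f) ≈ 2.684 mcg/mL.
Difference ≈ 0.438 − 2.684 ≈ -2.246 mcg/mL.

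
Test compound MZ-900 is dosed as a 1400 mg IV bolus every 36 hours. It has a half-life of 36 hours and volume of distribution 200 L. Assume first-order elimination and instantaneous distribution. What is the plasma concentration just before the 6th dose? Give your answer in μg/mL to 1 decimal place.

6.8 μg/mL

f = (1/2)^(τ/t½) = (1/2)^(36/36) ≈ 0.5000.
C₀ = D/Vd = 1400/200 ≈ 7.000 μg/mL.
Before the 6th dose, 5 doses have been given. Superposition: Cmin = C₀·(f + f² + … + f^5).
≈ 7.000 × (0.5000 + 0.2500 + 0.1250 + 0.0625 + 0.0313) ≈ 7.000 × 0.9688 ≈ 6.782 μg/mL.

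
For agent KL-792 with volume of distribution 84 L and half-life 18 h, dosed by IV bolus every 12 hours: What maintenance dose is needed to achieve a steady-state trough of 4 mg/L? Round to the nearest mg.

197 mg

τ/t½ = 12/18 ≈ 0.66667, so f = (1/2)^(12/18) ≈ 0.629961.
Cmin,ss = (D/Vd)·f/(1−f), so D = Cmin,ss·Vd·(1−f)/f.
D = 4 × 84 × (1−f)/f ≈ 4 × 84 × 0.58740 ≈ 197.37 mg.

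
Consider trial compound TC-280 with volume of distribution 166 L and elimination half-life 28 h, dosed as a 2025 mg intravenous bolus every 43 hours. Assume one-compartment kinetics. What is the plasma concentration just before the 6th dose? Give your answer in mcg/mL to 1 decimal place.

f = (1/2)^(τ/t½) = (1/2)^(43/28) ≈ 0.3449.
C₀ = D/Vd = 2025/166 ≈ 12.199 mcg/mL.
Before the 6th dose, 5 doses have been given. Superposition: Cmin = C₀·(f + f² + … + f^5).
≈ 12.199 × (0.3449 + 0.1190 + 0.0410 + 0.0142 + 0.0049) ≈ 12.199 × 0.5240 ≈ 6.392 mcg/mL.

6.4 mcg/mL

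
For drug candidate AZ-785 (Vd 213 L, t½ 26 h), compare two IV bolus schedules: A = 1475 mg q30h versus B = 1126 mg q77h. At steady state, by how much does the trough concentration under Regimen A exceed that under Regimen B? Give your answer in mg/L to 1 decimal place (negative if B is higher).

Regimen A: f = (1/2)^(30/26) ≈ 0.4494; Cmin,ss = (1475/213)·f/(1−f) ≈ 5.652 mg/L.
Regimen B: f = (1/2)^(77/26) ≈ 0.1284; Cmin,ss = (1126/213)·f/(1−f) ≈ 0.779 mg/L.
Difference ≈ 5.652 − 0.779 ≈ 4.873 mg/L.

4.9 mg/L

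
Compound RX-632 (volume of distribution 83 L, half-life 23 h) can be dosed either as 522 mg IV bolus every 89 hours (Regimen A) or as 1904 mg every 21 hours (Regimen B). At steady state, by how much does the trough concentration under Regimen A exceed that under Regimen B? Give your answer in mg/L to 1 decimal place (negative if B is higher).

Regimen A: f = (1/2)^(89/23) ≈ 0.0684; Cmin,ss = (522/83)·f/(1−f) ≈ 0.462 mg/L.
Regimen B: f = (1/2)^(21/23) ≈ 0.5311; Cmin,ss = (1904/83)·f/(1−f) ≈ 25.983 mg/L.
Difference ≈ 0.462 − 25.983 ≈ -25.521 mg/L.

-25.5 mg/L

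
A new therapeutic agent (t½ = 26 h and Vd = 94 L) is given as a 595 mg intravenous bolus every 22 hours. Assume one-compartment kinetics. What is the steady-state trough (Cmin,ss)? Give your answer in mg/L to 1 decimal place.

7.9 mg/L

τ/t½ = 22/26 ≈ 0.84615, so fraction remaining f = (1/2)^(22/26) ≈ 0.5563.
Accumulation ratio R = 1/(1 − f) ≈ 1/0.4437 ≈ 2.2538.
Each bolus raises the concentration by D/Vd = 595/94 ≈ 6.330 mg/L.
Steady-state peak Cmax,ss = C₀·R ≈ 6.330 × 2.2538 ≈ 14.267 mg/L.
Steady-state trough Cmin,ss = Cmax,ss·f ≈ 14.267 × 0.5563 ≈ 7.937 mg/L.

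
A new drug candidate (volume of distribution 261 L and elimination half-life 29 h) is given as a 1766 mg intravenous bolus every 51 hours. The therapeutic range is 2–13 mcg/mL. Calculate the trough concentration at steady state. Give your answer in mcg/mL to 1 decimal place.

Over one 51-h interval, 51/29 ≈ 1.7586 half-lives elapse, leaving f ≈ 0.2955 of each dose.
Each bolus raises the concentration by D/Vd = 1766/261 ≈ 6.766 mcg/mL.
Steady-state trough Cmin,ss = C₀·f/(1−f) ≈ 6.766 × 0.2955/0.7045 ≈ 2.838 mcg/mL.
Trough 2.8 mcg/mL vs MEC 2 mcg/mL: adequate.

2.8 mcg/mL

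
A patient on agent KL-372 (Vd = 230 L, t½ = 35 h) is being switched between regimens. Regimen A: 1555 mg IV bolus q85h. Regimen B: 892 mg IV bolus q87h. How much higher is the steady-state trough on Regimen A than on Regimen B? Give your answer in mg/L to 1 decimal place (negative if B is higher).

Regimen A: f = (1/2)^(85/35) ≈ 0.1857; Cmin,ss = (1555/230)·f/(1−f) ≈ 1.542 mg/L.
Regimen B: f = (1/2)^(87/35) ≈ 0.1785; Cmin,ss = (892/230)·f/(1−f) ≈ 0.843 mg/L.
Difference ≈ 1.542 − 0.843 ≈ 0.699 mg/L.

0.7 mg/L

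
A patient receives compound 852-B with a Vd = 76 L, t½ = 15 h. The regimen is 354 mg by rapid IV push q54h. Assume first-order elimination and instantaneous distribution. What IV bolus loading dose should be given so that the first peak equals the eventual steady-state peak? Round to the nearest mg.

386 mg

f = (1/2)^(54/15) ≈ 0.082469; accumulation ratio R = 1/(1−f) ≈ 1.08988.
Loading dose to hit Cmax,ss on first dose: D_load = D_maint·R ≈ 354 × 1.08988 ≈ 385.82 mg.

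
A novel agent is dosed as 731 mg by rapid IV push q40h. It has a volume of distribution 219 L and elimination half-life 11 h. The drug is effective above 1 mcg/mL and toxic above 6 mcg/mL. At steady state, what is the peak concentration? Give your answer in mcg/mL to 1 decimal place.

3.6 mcg/mL

k = ln2/t½ = ln2/11 ≈ 0.063013 h⁻¹; fraction remaining f = e^(−kτ) = e^(−0.063013×40) ≈ 0.0804.
Accumulation ratio R = 1/(1 − f) ≈ 1/0.9196 ≈ 1.0874.
Each bolus raises the concentration by D/Vd = 731/219 ≈ 3.338 mcg/mL.
Steady-state peak Cmax,ss = C₀·R ≈ 3.338 × 1.0874 ≈ 3.630 mcg/mL.
Peak 3.6 mcg/mL vs MTC 6 mcg/mL: below toxic threshold.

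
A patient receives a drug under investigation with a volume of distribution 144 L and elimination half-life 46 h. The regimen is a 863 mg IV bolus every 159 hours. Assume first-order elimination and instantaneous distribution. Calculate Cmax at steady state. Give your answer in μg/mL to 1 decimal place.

τ/t½ = 159/46 ≈ 3.4565, so fraction remaining f = (1/2)^(159/46) ≈ 0.0911.
Accumulation ratio R = 1/(1 − f) ≈ 1/0.9089 ≈ 1.1002.
Each bolus raises the concentration by D/Vd = 863/144 ≈ 5.993 μg/mL.
Cmax,ss = C₀/(1 − f) ≈ 5.993/0.9089 ≈ 6.594 μg/mL.

6.6 μg/mL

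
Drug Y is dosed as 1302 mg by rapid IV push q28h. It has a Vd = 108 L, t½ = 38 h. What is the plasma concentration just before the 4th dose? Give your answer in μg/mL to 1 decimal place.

f = (1/2)^(τ/t½) = (1/2)^(28/38) ≈ 0.6001.
C₀ = D/Vd = 1302/108 ≈ 12.056 μg/mL.
Before the 4th dose, 3 doses have been given. Superposition: Cmin = C₀·(f + f² + … + f^3).
≈ 12.056 × (0.6001 + 0.3601 + 0.2161) ≈ 12.056 × 1.1763 ≈ 14.181 μg/mL.

14.2 μg/mL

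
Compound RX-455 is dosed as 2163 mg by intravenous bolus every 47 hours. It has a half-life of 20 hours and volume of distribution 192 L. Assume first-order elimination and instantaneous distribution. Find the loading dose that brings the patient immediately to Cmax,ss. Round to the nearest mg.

2691 mg

f = (1/2)^(47/20) ≈ 0.196146; accumulation ratio R = 1/(1−f) ≈ 1.24401.
Loading dose to hit Cmax,ss on first dose: D_load = D_maint·R ≈ 2163 × 1.24401 ≈ 2690.79 mg.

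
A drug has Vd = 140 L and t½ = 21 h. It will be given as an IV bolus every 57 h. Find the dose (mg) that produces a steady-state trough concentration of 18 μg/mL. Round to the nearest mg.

14018 mg

τ/t½ = 57/21 ≈ 2.7143, so f = (1/2)^(57/21) ≈ 0.152377.
Cmin,ss = (D/Vd)·f/(1−f), so D = Cmin,ss·Vd·(1−f)/f.
D = 18 × 140 × (1−f)/f ≈ 18 × 140 × 5.56267 ≈ 14017.93 mg.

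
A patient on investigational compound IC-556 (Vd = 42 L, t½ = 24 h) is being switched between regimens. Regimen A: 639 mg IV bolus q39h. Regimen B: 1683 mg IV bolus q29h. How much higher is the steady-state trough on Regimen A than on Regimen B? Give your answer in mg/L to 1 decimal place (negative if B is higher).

Regimen A: f = (1/2)^(39/24) ≈ 0.3242; Cmin,ss = (639/42)·f/(1−f) ≈ 7.299 mg/L.
Regimen B: f = (1/2)^(29/24) ≈ 0.4328; Cmin,ss = (1683/42)·f/(1−f) ≈ 30.576 mg/L.
Difference ≈ 7.299 − 30.576 ≈ -23.277 mg/L.

-23.3 mg/L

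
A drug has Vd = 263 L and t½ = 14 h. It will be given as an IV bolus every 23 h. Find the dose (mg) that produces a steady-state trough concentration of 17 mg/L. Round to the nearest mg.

9491 mg

τ/t½ = 23/14 ≈ 1.6429, so f = (1/2)^(23/14) ≈ 0.320222.
Cmin,ss = (D/Vd)·f/(1−f), so D = Cmin,ss·Vd·(1−f)/f.
D = 17 × 263 × (1−f)/f ≈ 17 × 263 × 2.12283 ≈ 9491.17 mg.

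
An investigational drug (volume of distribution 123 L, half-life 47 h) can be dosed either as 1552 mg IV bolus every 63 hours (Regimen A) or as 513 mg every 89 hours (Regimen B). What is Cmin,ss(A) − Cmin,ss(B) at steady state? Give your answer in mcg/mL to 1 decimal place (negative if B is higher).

Regimen A: f = (1/2)^(63/47) ≈ 0.3949; Cmin,ss = (1552/123)·f/(1−f) ≈ 8.235 mcg/mL.
Regimen B: f = (1/2)^(89/47) ≈ 0.2691; Cmin,ss = (513/123)·f/(1−f) ≈ 1.536 mcg/mL.
Difference ≈ 8.235 − 1.536 ≈ 6.699 mcg/mL.

6.7 mcg/mL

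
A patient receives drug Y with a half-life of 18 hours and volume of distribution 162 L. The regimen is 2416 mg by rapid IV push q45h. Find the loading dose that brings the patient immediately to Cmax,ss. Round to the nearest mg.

f = (1/2)^(45/18) ≈ 0.176777; accumulation ratio R = 1/(1−f) ≈ 1.21474.
Loading dose to hit Cmax,ss on first dose: D_load = D_maint·R ≈ 2416 × 1.21474 ≈ 2934.81 mg.

2935 mg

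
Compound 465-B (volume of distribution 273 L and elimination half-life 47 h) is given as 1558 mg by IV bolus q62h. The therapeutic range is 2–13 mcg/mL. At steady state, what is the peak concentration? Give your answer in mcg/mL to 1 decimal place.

9.5 mcg/mL

k = ln2/t½ = ln2/47 ≈ 0.014748 h⁻¹; fraction remaining f = e^(−kτ) = e^(−0.014748×62) ≈ 0.4008.
At steady state, accumulation factor R = 1/(1 − e^(−kτ)) ≈ 1.6689.
Single-dose peak C₀ = D/Vd = 1558/273 ≈ 5.707 mcg/mL.
Cmax,ss = C₀/(1 − f) ≈ 5.707/0.5992 ≈ 9.524 mcg/mL.
Peak 9.5 mcg/mL vs MTC 13 mcg/mL: below toxic threshold.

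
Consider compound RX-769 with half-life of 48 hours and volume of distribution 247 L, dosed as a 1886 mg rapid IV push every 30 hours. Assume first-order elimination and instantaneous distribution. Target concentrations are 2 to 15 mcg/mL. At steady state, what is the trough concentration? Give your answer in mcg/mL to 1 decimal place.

τ/t½ = 30/48 ≈ 0.625, so fraction remaining f = (1/2)^(30/48) ≈ 0.6484.
Accumulation ratio R = 1/(1 − f) ≈ 1/0.3516 ≈ 2.8441.
Each bolus raises the concentration by D/Vd = 1886/247 ≈ 7.636 mcg/mL.
Steady-state peak Cmax,ss = C₀·R ≈ 7.636 × 2.8441 ≈ 21.718 mcg/mL.
Steady-state trough Cmin,ss = Cmax,ss·f ≈ 21.718 × 0.6484 ≈ 14.082 mcg/mL.
Trough 14.1 mcg/mL vs MEC 2 mcg/mL: adequate.

14.1 mcg/mL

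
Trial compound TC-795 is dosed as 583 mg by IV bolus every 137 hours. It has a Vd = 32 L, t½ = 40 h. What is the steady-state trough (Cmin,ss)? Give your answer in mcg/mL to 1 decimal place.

k = ln2/t½ = ln2/40 ≈ 0.017329 h⁻¹; fraction remaining f = e^(−kτ) = e^(−0.017329×137) ≈ 0.0931.
Accumulation ratio R = 1/(1 − f) ≈ 1/0.9069 ≈ 1.1027.
Single-dose peak C₀ = D/Vd = 583/32 ≈ 18.219 mcg/mL.
Cmax,ss = C₀/(1 − f) ≈ 18.219/0.9069 ≈ 20.089 mcg/mL.
Steady-state trough Cmin,ss = Cmax,ss·f ≈ 20.089 × 0.0931 ≈ 1.870 mcg/mL.

1.9 mcg/mL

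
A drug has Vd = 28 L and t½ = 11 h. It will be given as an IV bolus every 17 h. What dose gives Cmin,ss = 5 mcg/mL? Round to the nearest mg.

τ/t½ = 17/11 ≈ 1.5455, so f = (1/2)^(17/11) ≈ 0.342588.
Cmin,ss = (D/Vd)·f/(1−f), so D = Cmin,ss·Vd·(1−f)/f.
D = 5 × 28 × (1−f)/f ≈ 5 × 28 × 1.91896 ≈ 268.65 mg.

269 mg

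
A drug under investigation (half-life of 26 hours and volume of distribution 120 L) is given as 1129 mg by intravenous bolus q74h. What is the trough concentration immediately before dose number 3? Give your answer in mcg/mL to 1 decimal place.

1.5 mcg/mL

f = (1/2)^(τ/t½) = (1/2)^(74/26) ≈ 0.1391.
C₀ = D/Vd = 1129/120 ≈ 9.408 mcg/mL.
Before the 3rd dose, 2 doses have been given. Superposition: Cmin = C₀·(f + f²).
≈ 9.408 × (0.1391 + 0.0193) ≈ 9.408 × 0.1584 ≈ 1.490 mcg/mL.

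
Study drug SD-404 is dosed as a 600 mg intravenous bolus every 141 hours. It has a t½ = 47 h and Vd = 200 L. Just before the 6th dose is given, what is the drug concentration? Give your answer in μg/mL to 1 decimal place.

0.4 μg/mL

f = (1/2)^(τ/t½) = (1/2)^(141/47) ≈ 0.1250.
C₀ = D/Vd = 600/200 ≈ 3.000 μg/mL.
Before the 6th dose, 5 doses have been given. Superposition: Cmin = C₀·(f + f² + … + f^5).
≈ 3.000 × (0.1250 + 0.0156 + 0.0020 + 0.0002 + 0.0000) ≈ 3.000 × 0.1428 ≈ 0.428 μg/mL.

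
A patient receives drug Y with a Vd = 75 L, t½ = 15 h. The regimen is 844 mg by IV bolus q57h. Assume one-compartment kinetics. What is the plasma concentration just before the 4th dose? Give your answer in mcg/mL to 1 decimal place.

f = (1/2)^(τ/t½) = (1/2)^(57/15) ≈ 0.0718.
C₀ = D/Vd = 844/75 ≈ 11.253 mcg/mL.
Before the 4th dose, 3 doses have been given. Superposition: Cmin = C₀·(f + f² + … + f^3).
≈ 11.253 × (0.0718 + 0.0052 + 0.0004) ≈ 11.253 × 0.0774 ≈ 0.871 mcg/mL.

0.9 mcg/mL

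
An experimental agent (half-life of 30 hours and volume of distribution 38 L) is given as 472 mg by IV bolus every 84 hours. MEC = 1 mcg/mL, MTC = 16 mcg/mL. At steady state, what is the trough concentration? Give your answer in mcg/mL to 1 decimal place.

Over one 84-h interval, 84/30 ≈ 2.8 half-lives elapse, leaving f ≈ 0.1436 of each dose.
Each bolus raises the concentration by D/Vd = 472/38 ≈ 12.421 mcg/mL.
Steady-state trough Cmin,ss = C₀·f/(1−f) ≈ 12.421 × 0.1436/0.8564 ≈ 2.083 mcg/mL.
Trough 2.1 mcg/mL vs MEC 1 mcg/mL: adequate.

2.1 mcg/mL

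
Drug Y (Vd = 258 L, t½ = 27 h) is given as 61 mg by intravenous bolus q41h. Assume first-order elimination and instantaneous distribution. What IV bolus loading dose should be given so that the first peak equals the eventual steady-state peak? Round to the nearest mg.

f = (1/2)^(41/27) ≈ 0.349044; accumulation ratio R = 1/(1−f) ≈ 1.53620.
Loading dose to hit Cmax,ss on first dose: D_load = D_maint·R ≈ 61 × 1.53620 ≈ 93.71 mg.

94 mg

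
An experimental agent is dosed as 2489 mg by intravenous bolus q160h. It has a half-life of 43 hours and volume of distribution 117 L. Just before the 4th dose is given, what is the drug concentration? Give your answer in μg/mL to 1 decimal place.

1.7 μg/mL

f = (1/2)^(τ/t½) = (1/2)^(160/43) ≈ 0.0758.
C₀ = D/Vd = 2489/117 ≈ 21.274 μg/mL.
Before the 4th dose, 3 doses have been given. Superposition: Cmin = C₀·(f + f² + … + f^3).
≈ 21.274 × (0.0758 + 0.0057 + 0.0004) ≈ 21.274 × 0.0819 ≈ 1.742 μg/mL.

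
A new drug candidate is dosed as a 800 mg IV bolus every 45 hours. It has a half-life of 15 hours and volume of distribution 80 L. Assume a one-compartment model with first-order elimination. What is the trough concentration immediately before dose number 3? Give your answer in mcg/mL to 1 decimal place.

f = (1/2)^(τ/t½) = (1/2)^(45/15) ≈ 0.1250.
C₀ = D/Vd = 800/80 ≈ 10.000 mcg/mL.
Before the 3rd dose, 2 doses have been given. Superposition: Cmin = C₀·(f + f²).
≈ 10.000 × (0.1250 + 0.0156) ≈ 10.000 × 0.1406 ≈ 1.406 mcg/mL.

1.4 mcg/mL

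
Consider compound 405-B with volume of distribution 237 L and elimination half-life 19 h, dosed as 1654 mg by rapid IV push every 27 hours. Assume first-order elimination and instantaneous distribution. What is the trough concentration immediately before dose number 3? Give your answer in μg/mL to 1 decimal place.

f = (1/2)^(τ/t½) = (1/2)^(27/19) ≈ 0.3734.
C₀ = D/Vd = 1654/237 ≈ 6.979 μg/mL.
Before the 3rd dose, 2 doses have been given. Superposition: Cmin = C₀·(f + f²).
≈ 6.979 × (0.3734 + 0.1394) ≈ 6.979 × 0.5128 ≈ 3.579 μg/mL.

3.6 μg/mL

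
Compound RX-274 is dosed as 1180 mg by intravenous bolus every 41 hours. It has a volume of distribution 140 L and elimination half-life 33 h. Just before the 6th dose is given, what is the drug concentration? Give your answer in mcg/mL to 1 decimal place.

6.1 mcg/mL

f = (1/2)^(τ/t½) = (1/2)^(41/33) ≈ 0.4227.
C₀ = D/Vd = 1180/140 ≈ 8.429 mcg/mL.
Before the 6th dose, 5 doses have been given. Superposition: Cmin = C₀·(f + f² + … + f^5).
≈ 8.429 × (0.4227 + 0.1787 + 0.0755 + 0.0319 + 0.0135) ≈ 8.429 × 0.7223 ≈ 6.088 mcg/mL.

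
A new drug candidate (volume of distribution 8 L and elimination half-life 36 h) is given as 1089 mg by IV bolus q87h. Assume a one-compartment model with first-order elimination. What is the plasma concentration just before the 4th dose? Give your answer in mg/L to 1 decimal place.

31.2 mg/L

f = (1/2)^(τ/t½) = (1/2)^(87/36) ≈ 0.1873.
C₀ = D/Vd = 1089/8 ≈ 136.125 mg/L.
Before the 4th dose, 3 doses have been given. Superposition: Cmin = C₀·(f + f² + … + f^3).
≈ 136.125 × (0.1873 + 0.0351 + 0.0066) ≈ 136.125 × 0.2290 ≈ 31.173 mg/L.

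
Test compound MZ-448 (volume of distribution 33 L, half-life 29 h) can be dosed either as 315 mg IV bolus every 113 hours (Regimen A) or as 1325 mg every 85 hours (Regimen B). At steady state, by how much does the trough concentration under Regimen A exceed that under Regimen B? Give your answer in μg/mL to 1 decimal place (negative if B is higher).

-5.4 μg/mL

Regimen A: f = (1/2)^(113/29) ≈ 0.0671; Cmin,ss = (315/33)·f/(1−f) ≈ 0.687 μg/mL.
Regimen B: f = (1/2)^(85/29) ≈ 0.1311; Cmin,ss = (1325/33)·f/(1−f) ≈ 6.058 μg/mL.
Difference ≈ 0.687 − 6.058 ≈ -5.371 μg/mL.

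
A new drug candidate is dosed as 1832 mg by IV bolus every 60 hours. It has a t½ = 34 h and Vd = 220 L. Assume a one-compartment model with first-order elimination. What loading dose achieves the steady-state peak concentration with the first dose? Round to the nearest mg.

2596 mg

f = (1/2)^(60/34) ≈ 0.294287; accumulation ratio R = 1/(1−f) ≈ 1.41701.
Loading dose to hit Cmax,ss on first dose: D_load = D_maint·R ≈ 1832 × 1.41701 ≈ 2595.96 mg.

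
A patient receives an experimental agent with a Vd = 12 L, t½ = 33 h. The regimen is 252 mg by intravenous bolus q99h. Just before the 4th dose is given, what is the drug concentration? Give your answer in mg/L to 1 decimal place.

f = (1/2)^(τ/t½) = (1/2)^(99/33) ≈ 0.1250.
C₀ = D/Vd = 252/12 ≈ 21.000 mg/L.
Before the 4th dose, 3 doses have been given. Superposition: Cmin = C₀·(f + f² + … + f^3).
≈ 21.000 × (0.1250 + 0.0156 + 0.0020) ≈ 21.000 × 0.1426 ≈ 2.995 mg/L.

3.0 mg/L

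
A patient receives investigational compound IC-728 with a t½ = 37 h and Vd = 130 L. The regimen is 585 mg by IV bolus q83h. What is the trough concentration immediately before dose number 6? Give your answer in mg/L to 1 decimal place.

f = (1/2)^(τ/t½) = (1/2)^(83/37) ≈ 0.2112.
C₀ = D/Vd = 585/130 ≈ 4.500 mg/L.
Before the 6th dose, 5 doses have been given. Superposition: Cmin = C₀·(f + f² + … + f^5).
≈ 4.500 × (0.2112 + 0.0446 + 0.0094 + 0.0020 + 0.0004) ≈ 4.500 × 0.2676 ≈ 1.204 mg/L.

1.2 mg/L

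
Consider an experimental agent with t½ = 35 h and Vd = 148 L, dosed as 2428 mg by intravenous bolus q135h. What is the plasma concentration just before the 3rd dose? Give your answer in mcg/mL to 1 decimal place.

1.2 mcg/mL

f = (1/2)^(τ/t½) = (1/2)^(135/35) ≈ 0.0690.
C₀ = D/Vd = 2428/148 ≈ 16.405 mcg/mL.
Before the 3rd dose, 2 doses have been given. Superposition: Cmin = C₀·(f + f²).
≈ 16.405 × (0.0690 + 0.0048) ≈ 16.405 × 0.0738 ≈ 1.211 mcg/mL.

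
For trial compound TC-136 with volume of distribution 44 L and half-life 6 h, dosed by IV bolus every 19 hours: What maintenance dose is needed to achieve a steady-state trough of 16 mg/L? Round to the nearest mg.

5618 mg

τ/t½ = 19/6 ≈ 3.1667, so f = (1/2)^(19/6) ≈ 0.111362.
Cmin,ss = (D/Vd)·f/(1−f), so D = Cmin,ss·Vd·(1−f)/f.
D = 16 × 44 × (1−f)/f ≈ 16 × 44 × 7.97972 ≈ 5617.72 mg.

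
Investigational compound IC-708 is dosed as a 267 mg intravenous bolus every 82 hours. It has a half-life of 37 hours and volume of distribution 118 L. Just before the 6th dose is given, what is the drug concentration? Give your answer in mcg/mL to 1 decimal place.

f = (1/2)^(τ/t½) = (1/2)^(82/37) ≈ 0.2152.
C₀ = D/Vd = 267/118 ≈ 2.263 mcg/mL.
Before the 6th dose, 5 doses have been given. Superposition: Cmin = C₀·(f + f² + … + f^5).
≈ 2.263 × (0.2152 + 0.0463 + 0.0100 + 0.0021 + 0.0005) ≈ 2.263 × 0.2741 ≈ 0.620 mcg/mL.

0.6 mcg/mL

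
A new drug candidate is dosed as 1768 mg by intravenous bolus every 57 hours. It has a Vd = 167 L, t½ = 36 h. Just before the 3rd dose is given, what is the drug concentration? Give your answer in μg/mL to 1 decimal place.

4.7 μg/mL

f = (1/2)^(τ/t½) = (1/2)^(57/36) ≈ 0.3337.
C₀ = D/Vd = 1768/167 ≈ 10.587 μg/mL.
Before the 3rd dose, 2 doses have been given. Superposition: Cmin = C₀·(f + f²).
≈ 10.587 × (0.3337 + 0.1114) ≈ 10.587 × 0.4451 ≈ 4.712 μg/mL.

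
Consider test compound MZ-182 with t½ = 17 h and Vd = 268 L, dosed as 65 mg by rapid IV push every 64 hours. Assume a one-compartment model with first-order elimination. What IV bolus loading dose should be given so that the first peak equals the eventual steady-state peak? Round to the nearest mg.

70 mg

f = (1/2)^(64/17) ≈ 0.073572; accumulation ratio R = 1/(1−f) ≈ 1.07941.
Loading dose to hit Cmax,ss on first dose: D_load = D_maint·R ≈ 65 × 1.07941 ≈ 70.16 mg.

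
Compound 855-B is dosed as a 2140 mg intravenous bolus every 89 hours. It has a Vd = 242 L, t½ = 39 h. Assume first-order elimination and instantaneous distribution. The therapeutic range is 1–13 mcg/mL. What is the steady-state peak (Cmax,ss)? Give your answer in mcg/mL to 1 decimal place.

k = ln2/t½ = ln2/39 ≈ 0.017773 h⁻¹; fraction remaining f = e^(−kτ) = e^(−0.017773×89) ≈ 0.2056.
At steady state, accumulation factor R = 1/(1 − e^(−kτ)) ≈ 1.2588.
Each bolus raises the concentration by D/Vd = 2140/242 ≈ 8.843 mcg/mL.
Steady-state peak Cmax,ss = C₀·R ≈ 8.843 × 1.2588 ≈ 11.132 mcg/mL.
Peak 11.1 mcg/mL vs MTC 13 mcg/mL: below toxic threshold.

11.1 mcg/mL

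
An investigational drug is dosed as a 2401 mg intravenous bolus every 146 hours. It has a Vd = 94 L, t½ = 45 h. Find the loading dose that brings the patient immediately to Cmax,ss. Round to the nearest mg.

f = (1/2)^(146/45) ≈ 0.105518; accumulation ratio R = 1/(1−f) ≈ 1.11797.
Loading dose to hit Cmax,ss on first dose: D_load = D_maint·R ≈ 2401 × 1.11797 ≈ 2684.25 mg.

2684 mg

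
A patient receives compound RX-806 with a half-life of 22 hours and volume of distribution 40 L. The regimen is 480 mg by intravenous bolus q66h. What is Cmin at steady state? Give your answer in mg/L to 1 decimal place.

1.7 mg/L

τ = 66 h = 3 half-lives, so f = (1/2)^3 = 0.125.
At steady state, R = 1/(1 − 0.125) = 8/7.
Single-dose peak C₀ = D/Vd = 480/40 = 12 mg/L.
Steady-state peak Cmax,ss = C₀·R = 12 × 8/7 ≈ 13.714 mg/L.
Steady-state trough Cmin,ss = Cmax,ss·f ≈ 13.714 × 0.125 ≈ 1.714 mg/L.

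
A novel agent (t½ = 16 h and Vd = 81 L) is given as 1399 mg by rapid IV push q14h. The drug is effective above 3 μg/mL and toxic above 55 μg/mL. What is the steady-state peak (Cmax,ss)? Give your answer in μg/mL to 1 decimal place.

38.0 μg/mL

k = ln2/t½ = ln2/16 ≈ 0.043322 h⁻¹; fraction remaining f = e^(−kτ) = e^(−0.043322×14) ≈ 0.5453.
At steady state, accumulation factor R = 1/(1 − e^(−kτ)) ≈ 2.1993.
Single-dose peak C₀ = D/Vd = 1399/81 ≈ 17.272 μg/mL.
Steady-state peak Cmax,ss = C₀·R ≈ 17.272 × 2.1993 ≈ 37.986 μg/mL.
Peak 38.0 μg/mL vs MTC 55 μg/mL: below toxic threshold.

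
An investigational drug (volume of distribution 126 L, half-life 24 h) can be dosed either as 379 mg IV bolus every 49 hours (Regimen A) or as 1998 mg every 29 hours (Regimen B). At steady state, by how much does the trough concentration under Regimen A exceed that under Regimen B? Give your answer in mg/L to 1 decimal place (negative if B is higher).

Regimen A: f = (1/2)^(49/24) ≈ 0.2429; Cmin,ss = (379/126)·f/(1−f) ≈ 0.965 mg/L.
Regimen B: f = (1/2)^(29/24) ≈ 0.4328; Cmin,ss = (1998/126)·f/(1−f) ≈ 12.100 mg/L.
Difference ≈ 0.965 − 12.100 ≈ -11.135 mg/L.

-11.1 mg/L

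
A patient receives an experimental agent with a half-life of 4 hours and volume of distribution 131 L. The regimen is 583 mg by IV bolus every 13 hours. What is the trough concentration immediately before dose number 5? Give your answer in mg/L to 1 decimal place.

f = (1/2)^(τ/t½) = (1/2)^(13/4) ≈ 0.1051.
C₀ = D/Vd = 583/131 ≈ 4.450 mg/L.
Before the 5th dose, 4 doses have been given. Superposition: Cmin = C₀·(f + f² + … + f^4).
≈ 4.450 × (0.1051 + 0.0110 + 0.0012 + 0.0001) ≈ 4.450 × 0.1174 ≈ 0.522 mg/L.

0.5 mg/L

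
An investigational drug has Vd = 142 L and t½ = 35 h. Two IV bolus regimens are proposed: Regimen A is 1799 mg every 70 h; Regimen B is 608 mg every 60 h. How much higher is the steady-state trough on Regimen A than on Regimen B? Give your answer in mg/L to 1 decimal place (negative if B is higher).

2.3 mg/L

Regimen A: f = (1/2)^(70/35) ≈ 0.2500; Cmin,ss = (1799/142)·f/(1−f) ≈ 4.223 mg/L.
Regimen B: f = (1/2)^(60/35) ≈ 0.3048; Cmin,ss = (608/142)·f/(1−f) ≈ 1.877 mg/L.
Difference ≈ 4.223 − 1.877 ≈ 2.346 mg/L.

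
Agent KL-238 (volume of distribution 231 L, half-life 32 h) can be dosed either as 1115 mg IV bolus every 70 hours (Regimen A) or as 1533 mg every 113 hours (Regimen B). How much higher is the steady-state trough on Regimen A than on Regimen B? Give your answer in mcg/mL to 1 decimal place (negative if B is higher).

Regimen A: f = (1/2)^(70/32) ≈ 0.2195; Cmin,ss = (1115/231)·f/(1−f) ≈ 1.357 mcg/mL.
Regimen B: f = (1/2)^(113/32) ≈ 0.0865; Cmin,ss = (1533/231)·f/(1−f) ≈ 0.628 mcg/mL.
Difference ≈ 1.357 − 0.628 ≈ 0.729 mcg/mL.

0.7 mcg/mL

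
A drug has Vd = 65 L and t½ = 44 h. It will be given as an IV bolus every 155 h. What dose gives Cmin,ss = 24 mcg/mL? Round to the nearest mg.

τ/t½ = 155/44 ≈ 3.5227, so f = (1/2)^(155/44) ≈ 0.087007.
Cmin,ss = (D/Vd)·f/(1−f), so D = Cmin,ss·Vd·(1−f)/f.
D = 24 × 65 × (1−f)/f ≈ 24 × 65 × 10.49333 ≈ 16369.59 mg.

16370 mg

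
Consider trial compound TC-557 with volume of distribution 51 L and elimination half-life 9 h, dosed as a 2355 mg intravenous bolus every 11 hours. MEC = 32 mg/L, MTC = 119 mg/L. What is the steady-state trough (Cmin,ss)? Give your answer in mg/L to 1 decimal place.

k = ln2/t½ = ln2/9 ≈ 0.077016 h⁻¹; fraction remaining f = e^(−kτ) = e^(−0.077016×11) ≈ 0.4286.
Each bolus raises the concentration by D/Vd = 2355/51 ≈ 46.176 mg/L.
Steady-state trough Cmin,ss = C₀·f/(1−f) ≈ 46.176 × 0.4286/0.5714 ≈ 34.636 mg/L.
Trough 34.6 mg/L vs MEC 32 mg/L: adequate.

34.6 mg/L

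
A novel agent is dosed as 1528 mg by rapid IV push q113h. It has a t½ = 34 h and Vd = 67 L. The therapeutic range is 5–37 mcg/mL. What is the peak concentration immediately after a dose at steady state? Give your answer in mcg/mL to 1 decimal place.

25.3 mcg/mL

k = ln2/t½ = ln2/34 ≈ 0.020387 h⁻¹; fraction remaining f = e^(−kτ) = e^(−0.020387×113) ≈ 0.0999.
At steady state, accumulation factor R = 1/(1 − e^(−kτ)) ≈ 1.1110.
Each bolus raises the concentration by D/Vd = 1528/67 ≈ 22.806 mcg/mL.
Steady-state peak Cmax,ss = C₀·R ≈ 22.806 × 1.1110 ≈ 25.337 mcg/mL.
Peak 25.3 mcg/mL vs MTC 37 mcg/mL: below toxic threshold.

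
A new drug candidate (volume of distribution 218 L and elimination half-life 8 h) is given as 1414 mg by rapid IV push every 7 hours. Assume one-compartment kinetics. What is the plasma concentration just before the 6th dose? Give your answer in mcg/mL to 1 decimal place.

7.4 mcg/mL

f = (1/2)^(τ/t½) = (1/2)^(7/8) ≈ 0.5453.
C₀ = D/Vd = 1414/218 ≈ 6.486 mcg/mL.
Before the 6th dose, 5 doses have been given. Superposition: Cmin = C₀·(f + f² + … + f^5).
≈ 6.486 × (0.5453 + 0.2974 + 0.1621 + 0.0884 + 0.0482) ≈ 6.486 × 1.1414 ≈ 7.403 mcg/mL.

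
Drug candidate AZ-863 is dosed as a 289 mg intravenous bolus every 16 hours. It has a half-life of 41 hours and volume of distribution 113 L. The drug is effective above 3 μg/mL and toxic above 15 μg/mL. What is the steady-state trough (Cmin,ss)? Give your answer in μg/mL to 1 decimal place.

8.2 μg/mL

k = ln2/t½ = ln2/41 ≈ 0.016906 h⁻¹; fraction remaining f = e^(−kτ) = e^(−0.016906×16) ≈ 0.7630.
At steady state, accumulation factor R = 1/(1 − e^(−kτ)) ≈ 4.2194.
Single-dose peak C₀ = D/Vd = 289/113 ≈ 2.558 μg/mL.
Cmax,ss = C₀/(1 − f) ≈ 2.558/0.2370 ≈ 10.793 μg/mL.
Steady-state trough Cmin,ss = Cmax,ss·f ≈ 10.793 × 0.7630 ≈ 8.235 μg/mL.
Trough 8.2 μg/mL vs MEC 3 μg/mL: adequate.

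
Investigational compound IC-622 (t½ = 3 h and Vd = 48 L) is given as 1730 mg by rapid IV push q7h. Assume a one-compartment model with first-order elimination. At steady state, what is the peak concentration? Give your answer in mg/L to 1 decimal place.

Over one 7-h interval, 7/3 ≈ 2.3333 half-lives elapse, leaving f ≈ 0.1984 of each dose.
At steady state, accumulation factor R = 1/(1 − e^(−kτ)) ≈ 1.2475.
Each bolus raises the concentration by D/Vd = 1730/48 ≈ 36.042 mg/L.
Steady-state peak Cmax,ss = C₀·R ≈ 36.042 × 1.2475 ≈ 44.962 mg/L.

45.0 mg/L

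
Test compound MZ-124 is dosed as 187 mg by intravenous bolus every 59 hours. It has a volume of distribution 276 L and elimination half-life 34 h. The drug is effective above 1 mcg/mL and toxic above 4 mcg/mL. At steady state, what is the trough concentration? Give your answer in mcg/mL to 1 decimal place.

0.3 mcg/mL

k = ln2/t½ = ln2/34 ≈ 0.020387 h⁻¹; fraction remaining f = e^(−kτ) = e^(−0.020387×59) ≈ 0.3003.
Accumulation ratio R = 1/(1 − f) ≈ 1/0.6997 ≈ 1.4292.
Single-dose peak C₀ = D/Vd = 187/276 ≈ 0.678 mcg/mL.
Cmax,ss = C₀/(1 − f) ≈ 0.678/0.6997 ≈ 0.969 mcg/mL.
Steady-state trough Cmin,ss = Cmax,ss·f ≈ 0.969 × 0.3003 ≈ 0.291 mcg/mL.
Trough 0.3 mcg/mL vs MEC 1 mcg/mL: subtherapeutic.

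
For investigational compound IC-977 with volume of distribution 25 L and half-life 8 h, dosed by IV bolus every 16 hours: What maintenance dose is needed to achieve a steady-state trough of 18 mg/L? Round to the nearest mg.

1350 mg

τ/t½ = 16/8 ≈ 2, so f = (1/2)^(16/8) ≈ 0.250000.
Cmin,ss = (D/Vd)·f/(1−f), so D = Cmin,ss·Vd·(1−f)/f.
D = 18 × 25 × (1−f)/f ≈ 18 × 25 × 3.00000 ≈ 1350.00 mg.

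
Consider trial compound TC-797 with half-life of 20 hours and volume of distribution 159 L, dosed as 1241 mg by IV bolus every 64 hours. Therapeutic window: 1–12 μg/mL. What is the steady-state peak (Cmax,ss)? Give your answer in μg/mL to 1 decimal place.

Over one 64-h interval, 64/20 ≈ 3.2 half-lives elapse, leaving f ≈ 0.1088 of each dose.
Accumulation ratio R = 1/(1 − f) ≈ 1/0.8912 ≈ 1.1221.
Each bolus raises the concentration by D/Vd = 1241/159 ≈ 7.805 μg/mL.
Cmax,ss = C₀/(1 − f) ≈ 7.805/0.8912 ≈ 8.758 μg/mL.
Peak 8.8 μg/mL vs MTC 12 μg/mL: below toxic threshold.

8.8 μg/mL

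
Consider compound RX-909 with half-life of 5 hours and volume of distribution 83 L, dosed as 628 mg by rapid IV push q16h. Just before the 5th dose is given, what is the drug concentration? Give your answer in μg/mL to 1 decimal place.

0.9 μg/mL

f = (1/2)^(τ/t½) = (1/2)^(16/5) ≈ 0.1088.
C₀ = D/Vd = 628/83 ≈ 7.566 μg/mL.
Before the 5th dose, 4 doses have been given. Superposition: Cmin = C₀·(f + f² + … + f^4).
≈ 7.566 × (0.1088 + 0.0118 + 0.0013 + 0.0001) ≈ 7.566 × 0.1220 ≈ 0.923 μg/mL.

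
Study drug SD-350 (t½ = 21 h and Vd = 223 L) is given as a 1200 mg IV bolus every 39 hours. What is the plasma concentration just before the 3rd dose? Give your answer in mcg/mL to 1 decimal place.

1.9 mcg/mL

f = (1/2)^(τ/t½) = (1/2)^(39/21) ≈ 0.2760.
C₀ = D/Vd = 1200/223 ≈ 5.381 mcg/mL.
Before the 3rd dose, 2 doses have been given. Superposition: Cmin = C₀·(f + f²).
≈ 5.381 × (0.2760 + 0.0762) ≈ 5.381 × 0.3522 ≈ 1.895 mcg/mL.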